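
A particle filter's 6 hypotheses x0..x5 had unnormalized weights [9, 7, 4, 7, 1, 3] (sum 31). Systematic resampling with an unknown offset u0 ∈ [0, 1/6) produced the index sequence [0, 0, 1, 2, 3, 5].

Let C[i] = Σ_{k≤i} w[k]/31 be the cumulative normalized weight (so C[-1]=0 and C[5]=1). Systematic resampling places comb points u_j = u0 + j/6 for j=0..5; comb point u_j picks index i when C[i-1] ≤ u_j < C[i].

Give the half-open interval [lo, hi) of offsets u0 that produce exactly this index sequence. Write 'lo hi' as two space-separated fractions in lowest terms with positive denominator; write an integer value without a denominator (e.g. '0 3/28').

13/186 23/186

C = [9/31, 16/31, 20/31, 27/31, 28/31, 1]
j=0 picked index 0: u0 ∈ [0, 9/31)
j=1 picked index 0: u0 ∈ [-1/6, 23/186)
j=2 picked index 1: u0 ∈ [-4/93, 17/93)
j=3 picked index 2: u0 ∈ [1/62, 9/62)
j=4 picked index 3: u0 ∈ [-2/93, 19/93)
j=5 picked index 5: u0 ∈ [13/186, 1/6)
intersection: [13/186, 23/186)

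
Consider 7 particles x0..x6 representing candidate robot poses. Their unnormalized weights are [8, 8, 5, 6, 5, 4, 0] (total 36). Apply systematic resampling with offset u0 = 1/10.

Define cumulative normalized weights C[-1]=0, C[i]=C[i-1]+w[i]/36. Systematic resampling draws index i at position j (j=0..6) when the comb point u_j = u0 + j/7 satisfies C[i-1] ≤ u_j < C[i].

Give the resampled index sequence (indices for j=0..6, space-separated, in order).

C = [2/9, 4/9, 7/12, 3/4, 8/9, 1, 1]
j=0: u_0=1/10 ∈ [0, 2/9) → index 0
j=1: u_1=17/70 ∈ [2/9, 4/9) → index 1
j=2: u_2=27/70 ∈ [2/9, 4/9) → index 1
j=3: u_3=37/70 ∈ [4/9, 7/12) → index 2
j=4: u_4=47/70 ∈ [7/12, 3/4) → index 3
j=5: u_5=57/70 ∈ [3/4, 8/9) → index 4
j=6: u_6=67/70 ∈ [8/9, 1) → index 5

0 1 1 2 3 4 5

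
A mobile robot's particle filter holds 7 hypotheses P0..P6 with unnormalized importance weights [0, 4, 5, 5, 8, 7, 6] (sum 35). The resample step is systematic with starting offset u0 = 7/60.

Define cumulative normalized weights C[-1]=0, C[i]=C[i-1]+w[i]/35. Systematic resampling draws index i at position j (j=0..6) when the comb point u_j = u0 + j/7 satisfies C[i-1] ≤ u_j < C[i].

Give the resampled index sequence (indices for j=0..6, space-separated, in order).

2 3 4 4 5 6 6

C = [0, 4/35, 9/35, 2/5, 22/35, 29/35, 1]
j=0: u_0=7/60 ∈ [4/35, 9/35) → index 2
j=1: u_1=109/420 ∈ [9/35, 2/5) → index 3
j=2: u_2=169/420 ∈ [2/5, 22/35) → index 4
j=3: u_3=229/420 ∈ [2/5, 22/35) → index 4
j=4: u_4=289/420 ∈ [22/35, 29/35) → index 5
j=5: u_5=349/420 ∈ [29/35, 1) → index 6
j=6: u_6=409/420 ∈ [29/35, 1) → index 6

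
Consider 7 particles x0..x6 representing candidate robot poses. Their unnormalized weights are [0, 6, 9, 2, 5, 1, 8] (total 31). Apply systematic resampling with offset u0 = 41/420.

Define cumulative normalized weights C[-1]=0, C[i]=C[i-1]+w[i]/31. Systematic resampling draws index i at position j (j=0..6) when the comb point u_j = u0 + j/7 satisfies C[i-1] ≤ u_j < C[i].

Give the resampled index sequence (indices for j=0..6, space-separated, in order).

C = [0, 6/31, 15/31, 17/31, 22/31, 23/31, 1]
j=0: u_0=41/420 ∈ [0, 6/31) → index 1
j=1: u_1=101/420 ∈ [6/31, 15/31) → index 2
j=2: u_2=23/60 ∈ [6/31, 15/31) → index 2
j=3: u_3=221/420 ∈ [15/31, 17/31) → index 3
j=4: u_4=281/420 ∈ [17/31, 22/31) → index 4
j=5: u_5=341/420 ∈ [23/31, 1) → index 6
j=6: u_6=401/420 ∈ [23/31, 1) → index 6

1 2 2 3 4 6 6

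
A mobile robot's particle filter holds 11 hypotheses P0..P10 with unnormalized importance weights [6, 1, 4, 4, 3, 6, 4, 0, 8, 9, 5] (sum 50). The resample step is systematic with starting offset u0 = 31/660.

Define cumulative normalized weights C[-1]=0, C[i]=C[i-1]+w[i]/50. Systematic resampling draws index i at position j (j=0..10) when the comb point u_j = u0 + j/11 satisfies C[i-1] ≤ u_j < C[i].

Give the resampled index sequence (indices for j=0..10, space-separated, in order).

0 1 3 4 5 6 8 8 9 9 10

C = [3/25, 7/50, 11/50, 3/10, 9/25, 12/25, 14/25, 14/25, 18/25, 9/10, 1]
j=0: u_0=31/660 ∈ [0, 3/25) → index 0
j=1: u_1=91/660 ∈ [3/25, 7/50) → index 1
j=2: u_2=151/660 ∈ [11/50, 3/10) → index 3
j=3: u_3=211/660 ∈ [3/10, 9/25) → index 4
j=4: u_4=271/660 ∈ [9/25, 12/25) → index 5
j=5: u_5=331/660 ∈ [12/25, 14/25) → index 6
j=6: u_6=391/660 ∈ [14/25, 18/25) → index 8
j=7: u_7=41/60 ∈ [14/25, 18/25) → index 8
j=8: u_8=511/660 ∈ [18/25, 9/10) → index 9
j=9: u_9=571/660 ∈ [18/25, 9/10) → index 9
j=10: u_10=631/660 ∈ [9/10, 1) → index 10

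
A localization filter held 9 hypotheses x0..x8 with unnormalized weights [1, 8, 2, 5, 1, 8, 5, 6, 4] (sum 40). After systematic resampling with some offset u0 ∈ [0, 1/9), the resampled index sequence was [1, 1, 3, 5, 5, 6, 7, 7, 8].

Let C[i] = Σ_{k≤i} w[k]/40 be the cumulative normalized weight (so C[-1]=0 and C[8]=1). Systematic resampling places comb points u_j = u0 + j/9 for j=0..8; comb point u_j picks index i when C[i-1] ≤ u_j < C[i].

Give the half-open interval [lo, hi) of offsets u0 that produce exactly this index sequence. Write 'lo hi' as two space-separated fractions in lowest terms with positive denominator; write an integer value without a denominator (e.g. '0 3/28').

C = [1/40, 9/40, 11/40, 2/5, 17/40, 5/8, 3/4, 9/10, 1]
j=0 picked index 1: u0 ∈ [1/40, 9/40)
j=1 picked index 1: u0 ∈ [-31/360, 41/360)
j=2 picked index 3: u0 ∈ [19/360, 8/45)
j=3 picked index 5: u0 ∈ [11/120, 7/24)
j=4 picked index 5: u0 ∈ [-7/360, 13/72)
j=5 picked index 6: u0 ∈ [5/72, 7/36)
j=6 picked index 7: u0 ∈ [1/12, 7/30)
j=7 picked index 7: u0 ∈ [-1/36, 11/90)
j=8 picked index 8: u0 ∈ [1/90, 1/9)
intersection: [11/120, 1/9)

11/120 1/9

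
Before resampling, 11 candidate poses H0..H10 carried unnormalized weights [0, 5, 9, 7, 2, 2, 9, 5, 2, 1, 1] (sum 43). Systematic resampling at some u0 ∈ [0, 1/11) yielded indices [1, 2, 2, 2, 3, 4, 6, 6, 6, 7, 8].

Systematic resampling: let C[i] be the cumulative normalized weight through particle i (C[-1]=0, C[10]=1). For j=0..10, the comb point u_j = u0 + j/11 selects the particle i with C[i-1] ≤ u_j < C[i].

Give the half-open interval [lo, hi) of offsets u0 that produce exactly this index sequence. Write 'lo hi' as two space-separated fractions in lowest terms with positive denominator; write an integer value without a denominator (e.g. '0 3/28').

C = [0, 5/43, 14/43, 21/43, 23/43, 25/43, 34/43, 39/43, 41/43, 42/43, 1]
j=0 picked index 1: u0 ∈ [0, 5/43)
j=1 picked index 2: u0 ∈ [12/473, 111/473)
j=2 picked index 2: u0 ∈ [-31/473, 68/473)
j=3 picked index 2: u0 ∈ [-74/473, 25/473)
j=4 picked index 3: u0 ∈ [-18/473, 59/473)
j=5 picked index 4: u0 ∈ [16/473, 38/473)
j=6 picked index 6: u0 ∈ [17/473, 116/473)
j=7 picked index 6: u0 ∈ [-26/473, 73/473)
j=8 picked index 6: u0 ∈ [-69/473, 30/473)
j=9 picked index 7: u0 ∈ [-13/473, 42/473)
j=10 picked index 8: u0 ∈ [-1/473, 21/473)
intersection: [17/473, 21/473)

17/473 21/473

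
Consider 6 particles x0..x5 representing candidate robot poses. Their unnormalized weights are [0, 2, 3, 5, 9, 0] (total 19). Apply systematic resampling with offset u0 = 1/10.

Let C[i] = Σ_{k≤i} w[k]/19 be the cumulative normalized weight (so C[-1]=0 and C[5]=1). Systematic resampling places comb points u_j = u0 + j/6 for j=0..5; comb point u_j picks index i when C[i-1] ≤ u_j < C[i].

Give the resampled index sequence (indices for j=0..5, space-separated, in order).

C = [0, 2/19, 5/19, 10/19, 1, 1]
j=0: u_0=1/10 ∈ [0, 2/19) → index 1
j=1: u_1=4/15 ∈ [5/19, 10/19) → index 3
j=2: u_2=13/30 ∈ [5/19, 10/19) → index 3
j=3: u_3=3/5 ∈ [10/19, 1) → index 4
j=4: u_4=23/30 ∈ [10/19, 1) → index 4
j=5: u_5=14/15 ∈ [10/19, 1) → index 4

1 3 3 4 4 4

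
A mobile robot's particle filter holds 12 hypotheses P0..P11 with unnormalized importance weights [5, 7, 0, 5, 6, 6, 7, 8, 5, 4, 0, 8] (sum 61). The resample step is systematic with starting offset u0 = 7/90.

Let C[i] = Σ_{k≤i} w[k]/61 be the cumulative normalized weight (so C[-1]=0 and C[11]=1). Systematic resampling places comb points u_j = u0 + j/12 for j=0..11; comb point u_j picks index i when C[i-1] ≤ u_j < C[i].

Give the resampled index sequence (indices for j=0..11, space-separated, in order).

C = [5/61, 12/61, 12/61, 17/61, 23/61, 29/61, 36/61, 44/61, 49/61, 53/61, 53/61, 1]
j=0: u_0=7/90 ∈ [0, 5/61) → index 0
j=1: u_1=29/180 ∈ [5/61, 12/61) → index 1
j=2: u_2=11/45 ∈ [12/61, 17/61) → index 3
j=3: u_3=59/180 ∈ [17/61, 23/61) → index 4
j=4: u_4=37/90 ∈ [23/61, 29/61) → index 5
j=5: u_5=89/180 ∈ [29/61, 36/61) → index 6
j=6: u_6=26/45 ∈ [29/61, 36/61) → index 6
j=7: u_7=119/180 ∈ [36/61, 44/61) → index 7
j=8: u_8=67/90 ∈ [44/61, 49/61) → index 8
j=9: u_9=149/180 ∈ [49/61, 53/61) → index 9
j=10: u_10=41/45 ∈ [53/61, 1) → index 11
j=11: u_11=179/180 ∈ [53/61, 1) → index 11

0 1 3 4 5 6 6 7 8 9 11 11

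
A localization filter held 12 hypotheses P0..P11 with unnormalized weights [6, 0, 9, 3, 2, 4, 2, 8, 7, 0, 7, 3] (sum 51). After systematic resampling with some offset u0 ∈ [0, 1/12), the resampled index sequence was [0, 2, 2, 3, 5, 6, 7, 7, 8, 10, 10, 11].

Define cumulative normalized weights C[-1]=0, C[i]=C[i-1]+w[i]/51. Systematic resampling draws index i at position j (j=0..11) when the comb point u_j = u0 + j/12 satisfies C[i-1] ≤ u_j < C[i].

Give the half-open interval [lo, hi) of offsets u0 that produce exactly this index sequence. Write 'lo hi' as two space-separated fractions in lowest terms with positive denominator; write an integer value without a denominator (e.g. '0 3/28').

1/17 1/12

C = [2/17, 2/17, 5/17, 6/17, 20/51, 8/17, 26/51, 2/3, 41/51, 41/51, 16/17, 1]
j=0 picked index 0: u0 ∈ [0, 2/17)
j=1 picked index 2: u0 ∈ [7/204, 43/204)
j=2 picked index 2: u0 ∈ [-5/102, 13/102)
j=3 picked index 3: u0 ∈ [3/68, 7/68)
j=4 picked index 5: u0 ∈ [1/17, 7/51)
j=5 picked index 6: u0 ∈ [11/204, 19/204)
j=6 picked index 7: u0 ∈ [1/102, 1/6)
j=7 picked index 7: u0 ∈ [-5/68, 1/12)
j=8 picked index 8: u0 ∈ [0, 7/51)
j=9 picked index 10: u0 ∈ [11/204, 13/68)
j=10 picked index 10: u0 ∈ [-1/34, 11/102)
j=11 picked index 11: u0 ∈ [5/204, 1/12)
intersection: [1/17, 1/12)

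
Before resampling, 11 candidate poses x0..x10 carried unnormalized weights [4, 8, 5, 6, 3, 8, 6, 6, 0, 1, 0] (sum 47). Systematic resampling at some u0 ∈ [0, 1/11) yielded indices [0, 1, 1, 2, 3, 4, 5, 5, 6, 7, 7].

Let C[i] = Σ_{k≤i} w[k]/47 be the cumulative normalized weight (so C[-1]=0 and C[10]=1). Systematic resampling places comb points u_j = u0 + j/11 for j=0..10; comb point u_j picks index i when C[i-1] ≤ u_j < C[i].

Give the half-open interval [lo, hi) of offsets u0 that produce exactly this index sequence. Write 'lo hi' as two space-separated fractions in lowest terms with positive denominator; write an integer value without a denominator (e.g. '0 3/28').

C = [4/47, 12/47, 17/47, 23/47, 26/47, 34/47, 40/47, 46/47, 46/47, 1, 1]
j=0 picked index 0: u0 ∈ [0, 4/47)
j=1 picked index 1: u0 ∈ [-3/517, 85/517)
j=2 picked index 1: u0 ∈ [-50/517, 38/517)
j=3 picked index 2: u0 ∈ [-9/517, 46/517)
j=4 picked index 3: u0 ∈ [-1/517, 65/517)
j=5 picked index 4: u0 ∈ [18/517, 51/517)
j=6 picked index 5: u0 ∈ [4/517, 92/517)
j=7 picked index 5: u0 ∈ [-43/517, 45/517)
j=8 picked index 6: u0 ∈ [-2/517, 64/517)
j=9 picked index 7: u0 ∈ [17/517, 83/517)
j=10 picked index 7: u0 ∈ [-30/517, 36/517)
intersection: [18/517, 36/517)

18/517 36/517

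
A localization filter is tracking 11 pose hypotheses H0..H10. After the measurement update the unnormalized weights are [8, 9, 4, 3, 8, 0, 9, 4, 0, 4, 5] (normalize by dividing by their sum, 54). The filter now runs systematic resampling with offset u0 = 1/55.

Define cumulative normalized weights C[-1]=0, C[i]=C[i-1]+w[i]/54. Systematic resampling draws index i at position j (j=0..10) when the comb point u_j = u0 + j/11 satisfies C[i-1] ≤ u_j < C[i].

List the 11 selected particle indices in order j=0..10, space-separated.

C = [4/27, 17/54, 7/18, 4/9, 16/27, 16/27, 41/54, 5/6, 5/6, 49/54, 1]
j=0: u_0=1/55 ∈ [0, 4/27) → index 0
j=1: u_1=6/55 ∈ [0, 4/27) → index 0
j=2: u_2=1/5 ∈ [4/27, 17/54) → index 1
j=3: u_3=16/55 ∈ [4/27, 17/54) → index 1
j=4: u_4=21/55 ∈ [17/54, 7/18) → index 2
j=5: u_5=26/55 ∈ [4/9, 16/27) → index 4
j=6: u_6=31/55 ∈ [4/9, 16/27) → index 4
j=7: u_7=36/55 ∈ [16/27, 41/54) → index 6
j=8: u_8=41/55 ∈ [16/27, 41/54) → index 6
j=9: u_9=46/55 ∈ [5/6, 49/54) → index 9
j=10: u_10=51/55 ∈ [49/54, 1) → index 10

0 0 1 1 2 4 4 6 6 9 10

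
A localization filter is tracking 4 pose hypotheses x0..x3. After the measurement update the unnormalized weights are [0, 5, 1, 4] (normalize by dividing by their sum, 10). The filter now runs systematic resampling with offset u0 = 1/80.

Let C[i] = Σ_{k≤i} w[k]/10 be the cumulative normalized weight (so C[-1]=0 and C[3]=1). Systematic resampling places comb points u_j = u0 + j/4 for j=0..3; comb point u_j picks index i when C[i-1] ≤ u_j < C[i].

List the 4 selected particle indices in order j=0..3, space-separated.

C = [0, 1/2, 3/5, 1]
j=0: u_0=1/80 ∈ [0, 1/2) → index 1
j=1: u_1=21/80 ∈ [0, 1/2) → index 1
j=2: u_2=41/80 ∈ [1/2, 3/5) → index 2
j=3: u_3=61/80 ∈ [3/5, 1) → index 3

1 1 2 3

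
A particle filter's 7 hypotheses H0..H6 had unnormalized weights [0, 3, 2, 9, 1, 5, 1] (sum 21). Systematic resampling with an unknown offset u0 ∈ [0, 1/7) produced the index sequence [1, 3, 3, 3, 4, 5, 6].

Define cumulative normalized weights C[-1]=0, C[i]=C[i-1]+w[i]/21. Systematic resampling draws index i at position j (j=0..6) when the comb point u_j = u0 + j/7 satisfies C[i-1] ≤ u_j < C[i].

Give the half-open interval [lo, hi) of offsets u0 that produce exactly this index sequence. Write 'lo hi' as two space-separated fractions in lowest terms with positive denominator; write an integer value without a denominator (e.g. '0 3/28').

2/21 1/7

C = [0, 1/7, 5/21, 2/3, 5/7, 20/21, 1]
j=0 picked index 1: u0 ∈ [0, 1/7)
j=1 picked index 3: u0 ∈ [2/21, 11/21)
j=2 picked index 3: u0 ∈ [-1/21, 8/21)
j=3 picked index 3: u0 ∈ [-4/21, 5/21)
j=4 picked index 4: u0 ∈ [2/21, 1/7)
j=5 picked index 5: u0 ∈ [0, 5/21)
j=6 picked index 6: u0 ∈ [2/21, 1/7)
intersection: [2/21, 1/7)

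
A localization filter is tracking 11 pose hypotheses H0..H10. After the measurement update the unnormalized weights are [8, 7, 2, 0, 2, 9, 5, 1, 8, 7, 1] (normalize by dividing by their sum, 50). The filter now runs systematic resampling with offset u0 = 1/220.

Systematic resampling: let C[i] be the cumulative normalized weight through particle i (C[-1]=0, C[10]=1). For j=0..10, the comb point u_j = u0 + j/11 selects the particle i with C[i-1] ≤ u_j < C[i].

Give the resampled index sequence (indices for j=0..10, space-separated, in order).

C = [4/25, 3/10, 17/50, 17/50, 19/50, 14/25, 33/50, 17/25, 21/25, 49/50, 1]
j=0: u_0=1/220 ∈ [0, 4/25) → index 0
j=1: u_1=21/220 ∈ [0, 4/25) → index 0
j=2: u_2=41/220 ∈ [4/25, 3/10) → index 1
j=3: u_3=61/220 ∈ [4/25, 3/10) → index 1
j=4: u_4=81/220 ∈ [17/50, 19/50) → index 4
j=5: u_5=101/220 ∈ [19/50, 14/25) → index 5
j=6: u_6=11/20 ∈ [19/50, 14/25) → index 5
j=7: u_7=141/220 ∈ [14/25, 33/50) → index 6
j=8: u_8=161/220 ∈ [17/25, 21/25) → index 8
j=9: u_9=181/220 ∈ [17/25, 21/25) → index 8
j=10: u_10=201/220 ∈ [21/25, 49/50) → index 9

0 0 1 1 4 5 5 6 8 8 9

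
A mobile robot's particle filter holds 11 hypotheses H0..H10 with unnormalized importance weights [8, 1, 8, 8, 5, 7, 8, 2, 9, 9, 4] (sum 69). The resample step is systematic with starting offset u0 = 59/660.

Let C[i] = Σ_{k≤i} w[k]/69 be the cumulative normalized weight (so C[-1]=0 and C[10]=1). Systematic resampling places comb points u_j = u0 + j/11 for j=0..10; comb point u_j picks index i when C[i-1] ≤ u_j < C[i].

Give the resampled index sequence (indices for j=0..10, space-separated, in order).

0 2 3 3 5 6 6 8 9 9 10

C = [8/69, 3/23, 17/69, 25/69, 10/23, 37/69, 15/23, 47/69, 56/69, 65/69, 1]
j=0: u_0=59/660 ∈ [0, 8/69) → index 0
j=1: u_1=119/660 ∈ [3/23, 17/69) → index 2
j=2: u_2=179/660 ∈ [17/69, 25/69) → index 3
j=3: u_3=239/660 ∈ [17/69, 25/69) → index 3
j=4: u_4=299/660 ∈ [10/23, 37/69) → index 5
j=5: u_5=359/660 ∈ [37/69, 15/23) → index 6
j=6: u_6=419/660 ∈ [37/69, 15/23) → index 6
j=7: u_7=479/660 ∈ [47/69, 56/69) → index 8
j=8: u_8=49/60 ∈ [56/69, 65/69) → index 9
j=9: u_9=599/660 ∈ [56/69, 65/69) → index 9
j=10: u_10=659/660 ∈ [65/69, 1) → index 10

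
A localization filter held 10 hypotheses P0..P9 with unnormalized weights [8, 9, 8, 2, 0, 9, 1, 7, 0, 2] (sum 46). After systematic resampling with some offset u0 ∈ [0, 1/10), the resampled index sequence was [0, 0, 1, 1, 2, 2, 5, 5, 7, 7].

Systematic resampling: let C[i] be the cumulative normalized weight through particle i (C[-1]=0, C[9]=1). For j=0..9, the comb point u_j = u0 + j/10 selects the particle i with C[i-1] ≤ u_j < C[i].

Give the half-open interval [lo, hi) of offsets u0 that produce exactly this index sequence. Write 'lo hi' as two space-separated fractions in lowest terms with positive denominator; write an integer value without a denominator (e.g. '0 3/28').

C = [4/23, 17/46, 25/46, 27/46, 27/46, 18/23, 37/46, 22/23, 22/23, 1]
j=0 picked index 0: u0 ∈ [0, 4/23)
j=1 picked index 0: u0 ∈ [-1/10, 17/230)
j=2 picked index 1: u0 ∈ [-3/115, 39/230)
j=3 picked index 1: u0 ∈ [-29/230, 8/115)
j=4 picked index 2: u0 ∈ [-7/230, 33/230)
j=5 picked index 2: u0 ∈ [-3/23, 1/23)
j=6 picked index 5: u0 ∈ [-3/230, 21/115)
j=7 picked index 5: u0 ∈ [-13/115, 19/230)
j=8 picked index 7: u0 ∈ [1/230, 18/115)
j=9 picked index 7: u0 ∈ [-11/115, 13/230)
intersection: [1/230, 1/23)

1/230 1/23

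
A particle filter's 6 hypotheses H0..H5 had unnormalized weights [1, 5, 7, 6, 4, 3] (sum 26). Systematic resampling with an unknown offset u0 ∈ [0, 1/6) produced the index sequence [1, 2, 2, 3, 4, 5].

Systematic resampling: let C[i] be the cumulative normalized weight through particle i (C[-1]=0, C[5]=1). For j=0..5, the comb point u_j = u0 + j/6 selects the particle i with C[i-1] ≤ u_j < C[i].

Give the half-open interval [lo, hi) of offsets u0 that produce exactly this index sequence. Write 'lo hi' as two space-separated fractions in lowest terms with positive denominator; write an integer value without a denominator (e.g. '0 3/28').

C = [1/26, 3/13, 1/2, 19/26, 23/26, 1]
j=0 picked index 1: u0 ∈ [1/26, 3/13)
j=1 picked index 2: u0 ∈ [5/78, 1/3)
j=2 picked index 2: u0 ∈ [-4/39, 1/6)
j=3 picked index 3: u0 ∈ [0, 3/13)
j=4 picked index 4: u0 ∈ [5/78, 17/78)
j=5 picked index 5: u0 ∈ [2/39, 1/6)
intersection: [5/78, 1/6)

5/78 1/6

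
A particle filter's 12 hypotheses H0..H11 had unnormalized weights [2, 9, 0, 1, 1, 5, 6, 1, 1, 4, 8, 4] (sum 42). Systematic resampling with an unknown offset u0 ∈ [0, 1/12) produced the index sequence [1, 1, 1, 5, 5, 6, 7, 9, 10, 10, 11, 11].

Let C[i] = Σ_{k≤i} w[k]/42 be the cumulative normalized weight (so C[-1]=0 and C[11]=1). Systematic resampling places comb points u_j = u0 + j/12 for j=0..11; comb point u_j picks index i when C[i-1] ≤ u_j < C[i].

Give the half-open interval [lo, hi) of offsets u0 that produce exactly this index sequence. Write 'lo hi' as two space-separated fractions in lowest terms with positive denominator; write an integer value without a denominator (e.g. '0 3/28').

1/14 1/12

C = [1/21, 11/42, 11/42, 2/7, 13/42, 3/7, 4/7, 25/42, 13/21, 5/7, 19/21, 1]
j=0 picked index 1: u0 ∈ [1/21, 11/42)
j=1 picked index 1: u0 ∈ [-1/28, 5/28)
j=2 picked index 1: u0 ∈ [-5/42, 2/21)
j=3 picked index 5: u0 ∈ [5/84, 5/28)
j=4 picked index 5: u0 ∈ [-1/42, 2/21)
j=5 picked index 6: u0 ∈ [1/84, 13/84)
j=6 picked index 7: u0 ∈ [1/14, 2/21)
j=7 picked index 9: u0 ∈ [1/28, 11/84)
j=8 picked index 10: u0 ∈ [1/21, 5/21)
j=9 picked index 10: u0 ∈ [-1/28, 13/84)
j=10 picked index 11: u0 ∈ [1/14, 1/6)
j=11 picked index 11: u0 ∈ [-1/84, 1/12)
intersection: [1/14, 1/12)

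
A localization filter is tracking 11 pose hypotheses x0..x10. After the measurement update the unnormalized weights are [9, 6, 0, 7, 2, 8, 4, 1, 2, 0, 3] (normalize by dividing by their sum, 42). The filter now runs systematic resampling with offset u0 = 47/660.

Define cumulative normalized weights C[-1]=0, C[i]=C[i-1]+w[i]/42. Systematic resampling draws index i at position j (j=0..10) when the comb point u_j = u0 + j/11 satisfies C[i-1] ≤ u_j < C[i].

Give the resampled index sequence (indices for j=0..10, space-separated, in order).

C = [3/14, 5/14, 5/14, 11/21, 4/7, 16/21, 6/7, 37/42, 13/14, 13/14, 1]
j=0: u_0=47/660 ∈ [0, 3/14) → index 0
j=1: u_1=107/660 ∈ [0, 3/14) → index 0
j=2: u_2=167/660 ∈ [3/14, 5/14) → index 1
j=3: u_3=227/660 ∈ [3/14, 5/14) → index 1
j=4: u_4=287/660 ∈ [5/14, 11/21) → index 3
j=5: u_5=347/660 ∈ [11/21, 4/7) → index 4
j=6: u_6=37/60 ∈ [4/7, 16/21) → index 5
j=7: u_7=467/660 ∈ [4/7, 16/21) → index 5
j=8: u_8=527/660 ∈ [16/21, 6/7) → index 6
j=9: u_9=587/660 ∈ [37/42, 13/14) → index 8
j=10: u_10=647/660 ∈ [13/14, 1) → index 10

0 0 1 1 3 4 5 5 6 8 10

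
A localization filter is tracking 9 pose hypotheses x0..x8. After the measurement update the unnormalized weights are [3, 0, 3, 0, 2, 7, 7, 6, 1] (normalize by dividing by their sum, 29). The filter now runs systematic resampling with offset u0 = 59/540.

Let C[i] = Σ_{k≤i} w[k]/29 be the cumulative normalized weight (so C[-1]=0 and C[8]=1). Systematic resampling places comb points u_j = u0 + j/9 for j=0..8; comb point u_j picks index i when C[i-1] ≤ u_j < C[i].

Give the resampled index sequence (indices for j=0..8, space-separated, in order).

C = [3/29, 3/29, 6/29, 6/29, 8/29, 15/29, 22/29, 28/29, 1]
j=0: u_0=59/540 ∈ [3/29, 6/29) → index 2
j=1: u_1=119/540 ∈ [6/29, 8/29) → index 4
j=2: u_2=179/540 ∈ [8/29, 15/29) → index 5
j=3: u_3=239/540 ∈ [8/29, 15/29) → index 5
j=4: u_4=299/540 ∈ [15/29, 22/29) → index 6
j=5: u_5=359/540 ∈ [15/29, 22/29) → index 6
j=6: u_6=419/540 ∈ [22/29, 28/29) → index 7
j=7: u_7=479/540 ∈ [22/29, 28/29) → index 7
j=8: u_8=539/540 ∈ [28/29, 1) → index 8

2 4 5 5 6 6 7 7 8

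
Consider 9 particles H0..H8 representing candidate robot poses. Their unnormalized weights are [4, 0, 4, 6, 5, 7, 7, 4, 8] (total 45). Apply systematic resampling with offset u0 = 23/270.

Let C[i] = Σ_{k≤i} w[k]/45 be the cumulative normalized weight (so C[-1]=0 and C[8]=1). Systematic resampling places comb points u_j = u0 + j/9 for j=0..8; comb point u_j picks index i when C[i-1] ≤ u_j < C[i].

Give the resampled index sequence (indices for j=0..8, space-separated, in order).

C = [4/45, 4/45, 8/45, 14/45, 19/45, 26/45, 11/15, 37/45, 1]
j=0: u_0=23/270 ∈ [0, 4/45) → index 0
j=1: u_1=53/270 ∈ [8/45, 14/45) → index 3
j=2: u_2=83/270 ∈ [8/45, 14/45) → index 3
j=3: u_3=113/270 ∈ [14/45, 19/45) → index 4
j=4: u_4=143/270 ∈ [19/45, 26/45) → index 5
j=5: u_5=173/270 ∈ [26/45, 11/15) → index 6
j=6: u_6=203/270 ∈ [11/15, 37/45) → index 7
j=7: u_7=233/270 ∈ [37/45, 1) → index 8
j=8: u_8=263/270 ∈ [37/45, 1) → index 8

0 3 3 4 5 6 7 8 8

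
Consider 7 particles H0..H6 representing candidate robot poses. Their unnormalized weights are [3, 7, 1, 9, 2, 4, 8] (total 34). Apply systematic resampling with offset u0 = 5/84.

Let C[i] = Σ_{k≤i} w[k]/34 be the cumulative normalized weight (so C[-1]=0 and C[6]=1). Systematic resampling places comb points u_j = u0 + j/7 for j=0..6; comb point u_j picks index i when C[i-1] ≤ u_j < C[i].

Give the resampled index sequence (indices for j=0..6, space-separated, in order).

0 1 3 3 4 6 6

C = [3/34, 5/17, 11/34, 10/17, 11/17, 13/17, 1]
j=0: u_0=5/84 ∈ [0, 3/34) → index 0
j=1: u_1=17/84 ∈ [3/34, 5/17) → index 1
j=2: u_2=29/84 ∈ [11/34, 10/17) → index 3
j=3: u_3=41/84 ∈ [11/34, 10/17) → index 3
j=4: u_4=53/84 ∈ [10/17, 11/17) → index 4
j=5: u_5=65/84 ∈ [13/17, 1) → index 6
j=6: u_6=11/12 ∈ [13/17, 1) → index 6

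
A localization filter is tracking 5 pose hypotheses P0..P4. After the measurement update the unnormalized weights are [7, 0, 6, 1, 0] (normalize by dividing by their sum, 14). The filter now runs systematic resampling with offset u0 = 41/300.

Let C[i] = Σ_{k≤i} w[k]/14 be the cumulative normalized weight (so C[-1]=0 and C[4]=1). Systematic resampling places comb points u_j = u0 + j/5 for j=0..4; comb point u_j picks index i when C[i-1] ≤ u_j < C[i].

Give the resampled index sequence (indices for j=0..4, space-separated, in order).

0 0 2 2 3

C = [1/2, 1/2, 13/14, 1, 1]
j=0: u_0=41/300 ∈ [0, 1/2) → index 0
j=1: u_1=101/300 ∈ [0, 1/2) → index 0
j=2: u_2=161/300 ∈ [1/2, 13/14) → index 2
j=3: u_3=221/300 ∈ [1/2, 13/14) → index 2
j=4: u_4=281/300 ∈ [13/14, 1) → index 3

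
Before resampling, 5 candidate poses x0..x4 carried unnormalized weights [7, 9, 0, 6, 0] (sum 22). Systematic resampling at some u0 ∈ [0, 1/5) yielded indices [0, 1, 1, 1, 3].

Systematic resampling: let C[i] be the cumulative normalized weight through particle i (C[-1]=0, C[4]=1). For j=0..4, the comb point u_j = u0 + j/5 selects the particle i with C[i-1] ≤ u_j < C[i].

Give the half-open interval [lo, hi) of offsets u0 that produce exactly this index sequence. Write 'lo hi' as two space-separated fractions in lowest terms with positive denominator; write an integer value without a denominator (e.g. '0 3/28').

13/110 7/55

C = [7/22, 8/11, 8/11, 1, 1]
j=0 picked index 0: u0 ∈ [0, 7/22)
j=1 picked index 1: u0 ∈ [13/110, 29/55)
j=2 picked index 1: u0 ∈ [-9/110, 18/55)
j=3 picked index 1: u0 ∈ [-31/110, 7/55)
j=4 picked index 3: u0 ∈ [-4/55, 1/5)
intersection: [13/110, 7/55)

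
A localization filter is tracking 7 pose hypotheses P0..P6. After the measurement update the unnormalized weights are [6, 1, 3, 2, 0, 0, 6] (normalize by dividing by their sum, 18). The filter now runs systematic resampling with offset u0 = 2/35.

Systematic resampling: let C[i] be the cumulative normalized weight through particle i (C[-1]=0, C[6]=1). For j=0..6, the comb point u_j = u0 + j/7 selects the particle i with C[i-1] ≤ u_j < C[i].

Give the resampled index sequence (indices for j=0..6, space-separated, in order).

C = [1/3, 7/18, 5/9, 2/3, 2/3, 2/3, 1]
j=0: u_0=2/35 ∈ [0, 1/3) → index 0
j=1: u_1=1/5 ∈ [0, 1/3) → index 0
j=2: u_2=12/35 ∈ [1/3, 7/18) → index 1
j=3: u_3=17/35 ∈ [7/18, 5/9) → index 2
j=4: u_4=22/35 ∈ [5/9, 2/3) → index 3
j=5: u_5=27/35 ∈ [2/3, 1) → index 6
j=6: u_6=32/35 ∈ [2/3, 1) → index 6

0 0 1 2 3 6 6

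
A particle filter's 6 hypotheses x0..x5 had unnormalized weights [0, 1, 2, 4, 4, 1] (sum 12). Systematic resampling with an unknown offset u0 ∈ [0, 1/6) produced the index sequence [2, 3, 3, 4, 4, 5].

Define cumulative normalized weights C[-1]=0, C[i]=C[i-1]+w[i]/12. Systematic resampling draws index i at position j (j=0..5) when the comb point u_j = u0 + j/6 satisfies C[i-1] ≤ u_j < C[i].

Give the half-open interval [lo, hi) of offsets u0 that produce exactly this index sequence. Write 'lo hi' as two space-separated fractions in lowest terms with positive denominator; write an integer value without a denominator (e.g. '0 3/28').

C = [0, 1/12, 1/4, 7/12, 11/12, 1]
j=0 picked index 2: u0 ∈ [1/12, 1/4)
j=1 picked index 3: u0 ∈ [1/12, 5/12)
j=2 picked index 3: u0 ∈ [-1/12, 1/4)
j=3 picked index 4: u0 ∈ [1/12, 5/12)
j=4 picked index 4: u0 ∈ [-1/12, 1/4)
j=5 picked index 5: u0 ∈ [1/12, 1/6)
intersection: [1/12, 1/6)

1/12 1/6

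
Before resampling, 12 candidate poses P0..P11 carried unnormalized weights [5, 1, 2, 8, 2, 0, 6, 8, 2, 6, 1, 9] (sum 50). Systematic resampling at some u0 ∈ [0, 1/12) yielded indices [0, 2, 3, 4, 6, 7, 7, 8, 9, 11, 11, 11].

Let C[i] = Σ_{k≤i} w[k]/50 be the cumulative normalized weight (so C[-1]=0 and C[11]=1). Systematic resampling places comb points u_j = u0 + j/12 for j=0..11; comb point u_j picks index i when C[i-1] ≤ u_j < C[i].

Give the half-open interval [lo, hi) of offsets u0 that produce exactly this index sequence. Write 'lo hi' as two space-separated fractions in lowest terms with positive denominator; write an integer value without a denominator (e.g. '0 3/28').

C = [1/10, 3/25, 4/25, 8/25, 9/25, 9/25, 12/25, 16/25, 17/25, 4/5, 41/50, 1]
j=0 picked index 0: u0 ∈ [0, 1/10)
j=1 picked index 2: u0 ∈ [11/300, 23/300)
j=2 picked index 3: u0 ∈ [-1/150, 23/150)
j=3 picked index 4: u0 ∈ [7/100, 11/100)
j=4 picked index 6: u0 ∈ [2/75, 11/75)
j=5 picked index 7: u0 ∈ [19/300, 67/300)
j=6 picked index 7: u0 ∈ [-1/50, 7/50)
j=7 picked index 8: u0 ∈ [17/300, 29/300)
j=8 picked index 9: u0 ∈ [1/75, 2/15)
j=9 picked index 11: u0 ∈ [7/100, 1/4)
j=10 picked index 11: u0 ∈ [-1/75, 1/6)
j=11 picked index 11: u0 ∈ [-29/300, 1/12)
intersection: [7/100, 23/300)

7/100 23/300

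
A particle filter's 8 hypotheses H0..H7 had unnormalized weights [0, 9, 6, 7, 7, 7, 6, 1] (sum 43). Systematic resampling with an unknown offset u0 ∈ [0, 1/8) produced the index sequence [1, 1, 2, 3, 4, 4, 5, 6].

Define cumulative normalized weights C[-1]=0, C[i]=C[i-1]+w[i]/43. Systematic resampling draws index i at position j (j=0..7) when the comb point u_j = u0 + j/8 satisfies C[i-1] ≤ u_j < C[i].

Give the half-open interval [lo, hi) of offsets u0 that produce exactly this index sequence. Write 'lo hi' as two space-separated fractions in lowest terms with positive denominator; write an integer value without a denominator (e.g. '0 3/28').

C = [0, 9/43, 15/43, 22/43, 29/43, 36/43, 42/43, 1]
j=0 picked index 1: u0 ∈ [0, 9/43)
j=1 picked index 1: u0 ∈ [-1/8, 29/344)
j=2 picked index 2: u0 ∈ [-7/172, 17/172)
j=3 picked index 3: u0 ∈ [-9/344, 47/344)
j=4 picked index 4: u0 ∈ [1/86, 15/86)
j=5 picked index 4: u0 ∈ [-39/344, 17/344)
j=6 picked index 5: u0 ∈ [-13/172, 15/172)
j=7 picked index 6: u0 ∈ [-13/344, 35/344)
intersection: [1/86, 17/344)

1/86 17/344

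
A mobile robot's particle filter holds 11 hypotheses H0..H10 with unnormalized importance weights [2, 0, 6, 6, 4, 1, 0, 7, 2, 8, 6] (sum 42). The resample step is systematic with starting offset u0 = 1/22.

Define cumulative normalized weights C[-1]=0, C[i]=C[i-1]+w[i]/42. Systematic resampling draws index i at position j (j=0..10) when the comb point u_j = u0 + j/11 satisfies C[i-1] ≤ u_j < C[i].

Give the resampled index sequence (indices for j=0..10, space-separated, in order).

0 2 3 3 4 7 7 9 9 10 10

C = [1/21, 1/21, 4/21, 1/3, 3/7, 19/42, 19/42, 13/21, 2/3, 6/7, 1]
j=0: u_0=1/22 ∈ [0, 1/21) → index 0
j=1: u_1=3/22 ∈ [1/21, 4/21) → index 2
j=2: u_2=5/22 ∈ [4/21, 1/3) → index 3
j=3: u_3=7/22 ∈ [4/21, 1/3) → index 3
j=4: u_4=9/22 ∈ [1/3, 3/7) → index 4
j=5: u_5=1/2 ∈ [19/42, 13/21) → index 7
j=6: u_6=13/22 ∈ [19/42, 13/21) → index 7
j=7: u_7=15/22 ∈ [2/3, 6/7) → index 9
j=8: u_8=17/22 ∈ [2/3, 6/7) → index 9
j=9: u_9=19/22 ∈ [6/7, 1) → index 10
j=10: u_10=21/22 ∈ [6/7, 1) → index 10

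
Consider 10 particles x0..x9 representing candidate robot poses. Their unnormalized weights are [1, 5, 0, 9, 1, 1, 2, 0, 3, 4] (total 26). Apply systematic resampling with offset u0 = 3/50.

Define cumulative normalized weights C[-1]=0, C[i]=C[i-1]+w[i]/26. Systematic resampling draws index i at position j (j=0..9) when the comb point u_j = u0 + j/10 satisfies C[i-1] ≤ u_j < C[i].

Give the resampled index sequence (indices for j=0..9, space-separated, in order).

C = [1/26, 3/13, 3/13, 15/26, 8/13, 17/26, 19/26, 19/26, 11/13, 1]
j=0: u_0=3/50 ∈ [1/26, 3/13) → index 1
j=1: u_1=4/25 ∈ [1/26, 3/13) → index 1
j=2: u_2=13/50 ∈ [3/13, 15/26) → index 3
j=3: u_3=9/25 ∈ [3/13, 15/26) → index 3
j=4: u_4=23/50 ∈ [3/13, 15/26) → index 3
j=5: u_5=14/25 ∈ [3/13, 15/26) → index 3
j=6: u_6=33/50 ∈ [17/26, 19/26) → index 6
j=7: u_7=19/25 ∈ [19/26, 11/13) → index 8
j=8: u_8=43/50 ∈ [11/13, 1) → index 9
j=9: u_9=24/25 ∈ [11/13, 1) → index 9

1 1 3 3 3 3 6 8 9 9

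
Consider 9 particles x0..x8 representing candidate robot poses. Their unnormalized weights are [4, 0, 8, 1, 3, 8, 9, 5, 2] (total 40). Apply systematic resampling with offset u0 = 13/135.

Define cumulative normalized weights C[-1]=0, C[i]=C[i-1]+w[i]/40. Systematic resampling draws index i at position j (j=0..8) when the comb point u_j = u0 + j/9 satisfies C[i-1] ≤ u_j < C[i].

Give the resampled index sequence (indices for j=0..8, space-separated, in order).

0 2 3 5 5 6 6 7 8

C = [1/10, 1/10, 3/10, 13/40, 2/5, 3/5, 33/40, 19/20, 1]
j=0: u_0=13/135 ∈ [0, 1/10) → index 0
j=1: u_1=28/135 ∈ [1/10, 3/10) → index 2
j=2: u_2=43/135 ∈ [3/10, 13/40) → index 3
j=3: u_3=58/135 ∈ [2/5, 3/5) → index 5
j=4: u_4=73/135 ∈ [2/5, 3/5) → index 5
j=5: u_5=88/135 ∈ [3/5, 33/40) → index 6
j=6: u_6=103/135 ∈ [3/5, 33/40) → index 6
j=7: u_7=118/135 ∈ [33/40, 19/20) → index 7
j=8: u_8=133/135 ∈ [19/20, 1) → index 8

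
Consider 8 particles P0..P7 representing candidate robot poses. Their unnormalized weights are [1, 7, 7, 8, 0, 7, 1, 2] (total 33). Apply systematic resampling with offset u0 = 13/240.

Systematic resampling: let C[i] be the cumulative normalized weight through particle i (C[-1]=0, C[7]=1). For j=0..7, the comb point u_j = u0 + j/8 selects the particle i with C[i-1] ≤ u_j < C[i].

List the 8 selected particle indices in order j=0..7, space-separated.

1 1 2 2 3 3 5 6

C = [1/33, 8/33, 5/11, 23/33, 23/33, 10/11, 31/33, 1]
j=0: u_0=13/240 ∈ [1/33, 8/33) → index 1
j=1: u_1=43/240 ∈ [1/33, 8/33) → index 1
j=2: u_2=73/240 ∈ [8/33, 5/11) → index 2
j=3: u_3=103/240 ∈ [8/33, 5/11) → index 2
j=4: u_4=133/240 ∈ [5/11, 23/33) → index 3
j=5: u_5=163/240 ∈ [5/11, 23/33) → index 3
j=6: u_6=193/240 ∈ [23/33, 10/11) → index 5
j=7: u_7=223/240 ∈ [10/11, 31/33) → index 6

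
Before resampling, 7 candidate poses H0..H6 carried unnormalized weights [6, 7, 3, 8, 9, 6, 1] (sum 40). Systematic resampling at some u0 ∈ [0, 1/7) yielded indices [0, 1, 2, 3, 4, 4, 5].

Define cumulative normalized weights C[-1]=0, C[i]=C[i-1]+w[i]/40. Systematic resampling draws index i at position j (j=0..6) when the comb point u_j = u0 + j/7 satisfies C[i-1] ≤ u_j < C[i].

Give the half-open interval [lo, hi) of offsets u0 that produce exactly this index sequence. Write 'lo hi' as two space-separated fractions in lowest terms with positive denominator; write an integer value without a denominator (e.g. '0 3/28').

11/280 31/280

C = [3/20, 13/40, 2/5, 3/5, 33/40, 39/40, 1]
j=0 picked index 0: u0 ∈ [0, 3/20)
j=1 picked index 1: u0 ∈ [1/140, 51/280)
j=2 picked index 2: u0 ∈ [11/280, 4/35)
j=3 picked index 3: u0 ∈ [-1/35, 6/35)
j=4 picked index 4: u0 ∈ [1/35, 71/280)
j=5 picked index 4: u0 ∈ [-4/35, 31/280)
j=6 picked index 5: u0 ∈ [-9/280, 33/280)
intersection: [11/280, 31/280)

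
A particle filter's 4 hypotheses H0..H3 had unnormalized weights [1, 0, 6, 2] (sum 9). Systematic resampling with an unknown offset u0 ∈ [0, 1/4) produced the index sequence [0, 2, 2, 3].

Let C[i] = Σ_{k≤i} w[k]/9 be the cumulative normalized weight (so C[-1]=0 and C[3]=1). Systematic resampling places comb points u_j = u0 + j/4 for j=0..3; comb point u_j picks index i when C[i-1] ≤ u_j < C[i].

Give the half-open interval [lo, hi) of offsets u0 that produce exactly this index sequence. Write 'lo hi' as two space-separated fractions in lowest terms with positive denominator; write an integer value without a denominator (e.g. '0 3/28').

1/36 1/9

C = [1/9, 1/9, 7/9, 1]
j=0 picked index 0: u0 ∈ [0, 1/9)
j=1 picked index 2: u0 ∈ [-5/36, 19/36)
j=2 picked index 2: u0 ∈ [-7/18, 5/18)
j=3 picked index 3: u0 ∈ [1/36, 1/4)
intersection: [1/36, 1/9)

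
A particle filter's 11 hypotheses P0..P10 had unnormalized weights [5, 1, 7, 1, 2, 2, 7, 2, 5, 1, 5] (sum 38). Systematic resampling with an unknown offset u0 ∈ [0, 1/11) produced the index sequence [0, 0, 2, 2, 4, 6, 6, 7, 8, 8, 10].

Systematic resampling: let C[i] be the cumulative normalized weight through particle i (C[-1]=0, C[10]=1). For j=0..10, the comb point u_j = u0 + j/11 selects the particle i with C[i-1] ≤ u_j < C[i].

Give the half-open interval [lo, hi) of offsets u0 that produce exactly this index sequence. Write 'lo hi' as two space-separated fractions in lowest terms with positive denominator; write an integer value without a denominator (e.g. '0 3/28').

C = [5/38, 3/19, 13/38, 7/19, 8/19, 9/19, 25/38, 27/38, 16/19, 33/38, 1]
j=0 picked index 0: u0 ∈ [0, 5/38)
j=1 picked index 0: u0 ∈ [-1/11, 17/418)
j=2 picked index 2: u0 ∈ [-5/209, 67/418)
j=3 picked index 2: u0 ∈ [-24/209, 29/418)
j=4 picked index 4: u0 ∈ [1/209, 12/209)
j=5 picked index 6: u0 ∈ [4/209, 85/418)
j=6 picked index 6: u0 ∈ [-15/209, 47/418)
j=7 picked index 7: u0 ∈ [9/418, 31/418)
j=8 picked index 8: u0 ∈ [-7/418, 24/209)
j=9 picked index 8: u0 ∈ [-45/418, 5/209)
j=10 picked index 10: u0 ∈ [-17/418, 1/11)
intersection: [9/418, 5/209)

9/418 5/209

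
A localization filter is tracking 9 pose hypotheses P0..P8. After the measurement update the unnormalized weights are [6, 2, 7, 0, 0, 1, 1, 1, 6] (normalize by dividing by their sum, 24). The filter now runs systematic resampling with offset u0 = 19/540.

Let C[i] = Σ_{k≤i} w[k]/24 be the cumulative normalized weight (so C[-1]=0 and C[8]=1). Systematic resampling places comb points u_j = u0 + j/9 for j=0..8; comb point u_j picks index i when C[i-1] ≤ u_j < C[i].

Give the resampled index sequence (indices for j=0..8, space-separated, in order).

0 0 1 2 2 2 6 8 8

C = [1/4, 1/3, 5/8, 5/8, 5/8, 2/3, 17/24, 3/4, 1]
j=0: u_0=19/540 ∈ [0, 1/4) → index 0
j=1: u_1=79/540 ∈ [0, 1/4) → index 0
j=2: u_2=139/540 ∈ [1/4, 1/3) → index 1
j=3: u_3=199/540 ∈ [1/3, 5/8) → index 2
j=4: u_4=259/540 ∈ [1/3, 5/8) → index 2
j=5: u_5=319/540 ∈ [1/3, 5/8) → index 2
j=6: u_6=379/540 ∈ [2/3, 17/24) → index 6
j=7: u_7=439/540 ∈ [3/4, 1) → index 8
j=8: u_8=499/540 ∈ [3/4, 1) → index 8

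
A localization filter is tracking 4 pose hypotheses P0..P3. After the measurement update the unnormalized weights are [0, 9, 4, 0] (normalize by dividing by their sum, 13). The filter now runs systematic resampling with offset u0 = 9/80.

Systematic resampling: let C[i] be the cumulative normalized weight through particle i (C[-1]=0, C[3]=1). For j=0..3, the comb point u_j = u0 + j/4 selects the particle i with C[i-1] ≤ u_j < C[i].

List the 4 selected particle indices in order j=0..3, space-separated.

1 1 1 2

C = [0, 9/13, 1, 1]
j=0: u_0=9/80 ∈ [0, 9/13) → index 1
j=1: u_1=29/80 ∈ [0, 9/13) → index 1
j=2: u_2=49/80 ∈ [0, 9/13) → index 1
j=3: u_3=69/80 ∈ [9/13, 1) → index 2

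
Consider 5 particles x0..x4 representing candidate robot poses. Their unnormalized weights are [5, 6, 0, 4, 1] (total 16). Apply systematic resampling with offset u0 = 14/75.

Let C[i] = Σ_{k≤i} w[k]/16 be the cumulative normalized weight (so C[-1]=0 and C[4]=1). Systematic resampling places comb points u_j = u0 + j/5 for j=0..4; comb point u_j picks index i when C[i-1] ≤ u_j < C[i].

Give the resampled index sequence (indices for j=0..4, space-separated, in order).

0 1 1 3 4

C = [5/16, 11/16, 11/16, 15/16, 1]
j=0: u_0=14/75 ∈ [0, 5/16) → index 0
j=1: u_1=29/75 ∈ [5/16, 11/16) → index 1
j=2: u_2=44/75 ∈ [5/16, 11/16) → index 1
j=3: u_3=59/75 ∈ [11/16, 15/16) → index 3
j=4: u_4=74/75 ∈ [15/16, 1) → index 4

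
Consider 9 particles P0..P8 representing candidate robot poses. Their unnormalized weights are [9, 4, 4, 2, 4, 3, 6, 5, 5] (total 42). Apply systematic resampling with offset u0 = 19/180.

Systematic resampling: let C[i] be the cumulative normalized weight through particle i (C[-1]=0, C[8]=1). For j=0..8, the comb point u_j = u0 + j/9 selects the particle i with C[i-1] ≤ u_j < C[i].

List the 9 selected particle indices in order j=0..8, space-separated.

0 1 2 3 5 6 7 8 8

C = [3/14, 13/42, 17/42, 19/42, 23/42, 13/21, 16/21, 37/42, 1]
j=0: u_0=19/180 ∈ [0, 3/14) → index 0
j=1: u_1=13/60 ∈ [3/14, 13/42) → index 1
j=2: u_2=59/180 ∈ [13/42, 17/42) → index 2
j=3: u_3=79/180 ∈ [17/42, 19/42) → index 3
j=4: u_4=11/20 ∈ [23/42, 13/21) → index 5
j=5: u_5=119/180 ∈ [13/21, 16/21) → index 6
j=6: u_6=139/180 ∈ [16/21, 37/42) → index 7
j=7: u_7=53/60 ∈ [37/42, 1) → index 8
j=8: u_8=179/180 ∈ [37/42, 1) → index 8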